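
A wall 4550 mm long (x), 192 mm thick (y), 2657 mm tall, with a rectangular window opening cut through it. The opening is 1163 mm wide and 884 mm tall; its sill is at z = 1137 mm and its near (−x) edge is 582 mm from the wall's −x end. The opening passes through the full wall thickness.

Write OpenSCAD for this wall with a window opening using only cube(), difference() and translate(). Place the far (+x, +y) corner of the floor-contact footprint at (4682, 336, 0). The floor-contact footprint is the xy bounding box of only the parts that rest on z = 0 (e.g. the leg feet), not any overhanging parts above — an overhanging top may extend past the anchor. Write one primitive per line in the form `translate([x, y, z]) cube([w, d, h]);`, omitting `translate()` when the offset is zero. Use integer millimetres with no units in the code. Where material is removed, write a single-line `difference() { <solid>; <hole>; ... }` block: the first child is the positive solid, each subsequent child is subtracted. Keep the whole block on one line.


difference() { translate([132, 144, 0]) cube([4550, 192, 2657]); translate([714, 144, 1137]) cube([1163, 192, 884]); }


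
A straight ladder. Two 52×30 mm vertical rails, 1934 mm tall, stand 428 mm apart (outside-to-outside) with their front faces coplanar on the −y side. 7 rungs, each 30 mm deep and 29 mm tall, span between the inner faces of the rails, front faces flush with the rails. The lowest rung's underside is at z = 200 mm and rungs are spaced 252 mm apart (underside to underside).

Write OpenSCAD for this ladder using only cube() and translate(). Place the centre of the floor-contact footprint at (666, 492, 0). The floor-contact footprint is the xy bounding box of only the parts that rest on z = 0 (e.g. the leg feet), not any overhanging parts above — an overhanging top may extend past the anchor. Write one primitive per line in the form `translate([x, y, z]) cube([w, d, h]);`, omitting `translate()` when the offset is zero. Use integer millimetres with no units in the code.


// rung span = 428 - 2*52 = 324
// rung[k] z = 200 + k*252
translate([452, 477, 0]) cube([52, 30, 1934]);
translate([828, 477, 0]) cube([52, 30, 1934]);
translate([504, 477, 200]) cube([324, 30, 29]);
translate([504, 477, 452]) cube([324, 30, 29]);
translate([504, 477, 704]) cube([324, 30, 29]);
translate([504, 477, 956]) cube([324, 30, 29]);
translate([504, 477, 1208]) cube([324, 30, 29]);
translate([504, 477, 1460]) cube([324, 30, 29]);
translate([504, 477, 1712]) cube([324, 30, 29]);


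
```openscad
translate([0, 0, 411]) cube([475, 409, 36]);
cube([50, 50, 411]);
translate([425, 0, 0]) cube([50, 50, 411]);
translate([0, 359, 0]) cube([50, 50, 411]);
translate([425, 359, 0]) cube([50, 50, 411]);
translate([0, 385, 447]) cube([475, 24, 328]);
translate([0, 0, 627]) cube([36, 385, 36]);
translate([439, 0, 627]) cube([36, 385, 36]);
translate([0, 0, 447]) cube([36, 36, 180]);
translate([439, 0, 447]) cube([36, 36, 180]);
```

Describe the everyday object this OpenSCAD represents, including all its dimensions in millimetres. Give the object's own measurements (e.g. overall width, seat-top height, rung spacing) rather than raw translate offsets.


A chair. The seat is a 475×409×36 mm slab with its top at z = 447 mm, on four 50×50 mm corner legs (flush with the seat edges, standing on z = 0). A flat backrest 24 mm thick, 328 mm tall, spans the full seat width and rises from the seat top along its +y edge, rear face flush with the rear of the seat. Two armrests of 36×36 mm section run along each side from the seat's front edge to the front of the backrest, top faces 216 mm above the seat top and outer faces flush with the seat's x-edges; a 36×36 mm post under the front of each armrest stands on the seat at the front corner.


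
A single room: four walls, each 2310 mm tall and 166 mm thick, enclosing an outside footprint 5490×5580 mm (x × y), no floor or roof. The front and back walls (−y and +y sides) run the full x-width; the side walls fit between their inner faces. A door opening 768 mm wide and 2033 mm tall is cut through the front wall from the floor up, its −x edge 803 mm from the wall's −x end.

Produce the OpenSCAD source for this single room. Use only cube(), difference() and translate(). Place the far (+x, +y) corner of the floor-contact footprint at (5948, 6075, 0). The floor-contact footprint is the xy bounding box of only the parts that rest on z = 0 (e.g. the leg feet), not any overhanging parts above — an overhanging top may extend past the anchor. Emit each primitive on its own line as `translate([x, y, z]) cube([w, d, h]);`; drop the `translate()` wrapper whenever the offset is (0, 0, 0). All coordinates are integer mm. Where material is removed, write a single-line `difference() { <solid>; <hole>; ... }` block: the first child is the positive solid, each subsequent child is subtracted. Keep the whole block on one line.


difference() { translate([458, 495, 0]) cube([5490, 166, 2310]); translate([1261, 495, 0]) cube([768, 166, 2033]); }
translate([458, 5909, 0]) cube([5490, 166, 2310]);
translate([458, 661, 0]) cube([166, 5248, 2310]);
translate([5782, 661, 0]) cube([166, 5248, 2310]);


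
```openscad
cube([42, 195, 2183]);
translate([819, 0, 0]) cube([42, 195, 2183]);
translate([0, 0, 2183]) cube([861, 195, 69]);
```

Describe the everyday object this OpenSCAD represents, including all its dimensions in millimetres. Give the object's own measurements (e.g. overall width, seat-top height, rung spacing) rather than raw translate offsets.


A door frame. The clear opening is 777 mm wide and 2183 mm high. Two 42 mm wide jambs, 195 mm deep, stand either side of the opening from the floor to the top of the opening. A 69 mm thick head sits across the top of both jambs, spanning the full outside width of the frame.


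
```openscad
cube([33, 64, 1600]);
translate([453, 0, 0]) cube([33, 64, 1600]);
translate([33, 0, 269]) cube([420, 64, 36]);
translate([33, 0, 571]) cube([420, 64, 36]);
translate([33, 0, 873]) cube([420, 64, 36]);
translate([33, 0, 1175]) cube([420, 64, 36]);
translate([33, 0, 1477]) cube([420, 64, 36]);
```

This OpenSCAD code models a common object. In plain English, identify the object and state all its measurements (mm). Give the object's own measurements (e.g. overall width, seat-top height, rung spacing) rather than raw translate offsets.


A straight ladder. Two 33×64 mm vertical rails, 1600 mm tall, stand 486 mm apart (outside-to-outside) with their front faces coplanar on the −y side. 5 rungs, each 64 mm deep and 36 mm tall, span between the inner faces of the rails, front faces flush with the rails. The lowest rung's underside is at z = 269 mm and rungs are spaced 302 mm apart (underside to underside).


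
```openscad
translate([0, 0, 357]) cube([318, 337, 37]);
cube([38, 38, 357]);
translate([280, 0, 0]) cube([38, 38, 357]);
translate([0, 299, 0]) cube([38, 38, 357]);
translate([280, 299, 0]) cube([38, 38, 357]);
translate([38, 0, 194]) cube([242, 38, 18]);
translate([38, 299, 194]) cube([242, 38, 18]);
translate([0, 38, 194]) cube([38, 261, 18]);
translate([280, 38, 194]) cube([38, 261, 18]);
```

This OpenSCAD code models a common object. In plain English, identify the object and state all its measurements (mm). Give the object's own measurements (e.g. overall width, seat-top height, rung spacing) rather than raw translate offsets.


A four-legged stool. The seat is a 318×337×37 mm slab whose top surface is at z = 394 mm; four square legs, each 38×38 mm in cross-section, run from the floor (z = 0) to the underside of the seat, each flush with a corner of the seat. Four stretchers, 38 mm wide and 18 mm tall, connect adjacent legs with their undersides at z = 194 mm, each running between the inner faces of the legs it joins and aligned with the legs' outer faces on the other axis.


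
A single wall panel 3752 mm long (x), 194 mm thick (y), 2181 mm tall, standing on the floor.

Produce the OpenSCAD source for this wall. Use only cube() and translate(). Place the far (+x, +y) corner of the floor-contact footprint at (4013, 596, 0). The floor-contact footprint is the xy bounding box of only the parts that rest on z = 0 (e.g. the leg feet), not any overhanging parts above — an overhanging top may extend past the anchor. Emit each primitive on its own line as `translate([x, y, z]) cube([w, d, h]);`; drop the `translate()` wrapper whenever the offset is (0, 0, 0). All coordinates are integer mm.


translate([261, 402, 0]) cube([3752, 194, 2181]);


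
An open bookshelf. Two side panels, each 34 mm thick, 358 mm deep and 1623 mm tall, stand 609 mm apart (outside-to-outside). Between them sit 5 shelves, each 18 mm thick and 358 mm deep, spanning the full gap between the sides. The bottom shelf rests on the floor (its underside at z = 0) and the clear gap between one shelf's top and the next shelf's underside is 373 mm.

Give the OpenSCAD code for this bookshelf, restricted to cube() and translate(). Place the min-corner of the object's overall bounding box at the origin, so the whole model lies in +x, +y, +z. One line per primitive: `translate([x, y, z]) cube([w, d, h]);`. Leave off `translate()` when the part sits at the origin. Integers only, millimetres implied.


cube([34, 358, 1623]);
translate([575, 0, 0]) cube([34, 358, 1623]);
translate([34, 0, 0]) cube([541, 358, 18]);
translate([34, 0, 391]) cube([541, 358, 18]);
translate([34, 0, 782]) cube([541, 358, 18]);
translate([34, 0, 1173]) cube([541, 358, 18]);
translate([34, 0, 1564]) cube([541, 358, 18]);


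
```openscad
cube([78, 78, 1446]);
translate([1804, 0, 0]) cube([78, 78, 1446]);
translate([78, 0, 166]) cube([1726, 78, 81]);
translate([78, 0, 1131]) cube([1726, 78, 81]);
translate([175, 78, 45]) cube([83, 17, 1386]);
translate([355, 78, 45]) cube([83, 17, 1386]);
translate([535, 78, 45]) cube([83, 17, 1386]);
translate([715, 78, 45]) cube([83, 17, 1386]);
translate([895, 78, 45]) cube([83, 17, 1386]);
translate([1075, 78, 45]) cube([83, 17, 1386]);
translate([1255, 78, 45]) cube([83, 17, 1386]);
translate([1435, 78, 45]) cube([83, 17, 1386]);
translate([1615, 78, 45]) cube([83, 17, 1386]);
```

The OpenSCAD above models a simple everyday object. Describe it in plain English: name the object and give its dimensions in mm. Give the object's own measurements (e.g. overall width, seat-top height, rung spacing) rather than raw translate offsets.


A fence section. Two 78×78 mm posts, 1446 mm tall, stand on the floor with a clear span of 1726 mm between their inner faces. Two horizontal rails of 78×81 mm section span the gap between the posts with their undersides at z = 166 mm and z = 1131 mm, flush with the posts' −y face. 9 pickets, each 83 mm wide, 17 mm thick and 1386 mm tall, are fixed to the +y face of the rails with their bottoms at z = 45 mm, spaced across the span with a 97 mm gap after the −x post and between neighbouring pickets, with 106 mm left before the +x post.


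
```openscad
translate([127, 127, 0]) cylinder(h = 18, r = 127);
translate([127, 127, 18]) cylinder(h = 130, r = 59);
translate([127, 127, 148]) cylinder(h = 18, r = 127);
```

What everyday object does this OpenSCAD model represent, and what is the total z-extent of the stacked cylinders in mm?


A spool. The overall height is 166 mm.

Three coaxial cylinders, large–small–large — a spool. Two 18 mm flanges and a 130 mm core give 18 + 130 + 18 = 166 mm.


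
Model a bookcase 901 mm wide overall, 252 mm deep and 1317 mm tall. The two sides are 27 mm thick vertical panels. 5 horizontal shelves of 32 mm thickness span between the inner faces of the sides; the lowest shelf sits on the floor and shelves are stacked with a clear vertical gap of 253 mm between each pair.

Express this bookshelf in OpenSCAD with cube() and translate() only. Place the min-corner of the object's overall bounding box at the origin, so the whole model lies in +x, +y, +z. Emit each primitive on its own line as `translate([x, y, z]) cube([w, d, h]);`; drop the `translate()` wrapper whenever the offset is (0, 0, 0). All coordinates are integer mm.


cube([27, 252, 1317]);
translate([874, 0, 0]) cube([27, 252, 1317]);
translate([27, 0, 0]) cube([847, 252, 32]);
translate([27, 0, 285]) cube([847, 252, 32]);
translate([27, 0, 570]) cube([847, 252, 32]);
translate([27, 0, 855]) cube([847, 252, 32]);
translate([27, 0, 1140]) cube([847, 252, 32]);


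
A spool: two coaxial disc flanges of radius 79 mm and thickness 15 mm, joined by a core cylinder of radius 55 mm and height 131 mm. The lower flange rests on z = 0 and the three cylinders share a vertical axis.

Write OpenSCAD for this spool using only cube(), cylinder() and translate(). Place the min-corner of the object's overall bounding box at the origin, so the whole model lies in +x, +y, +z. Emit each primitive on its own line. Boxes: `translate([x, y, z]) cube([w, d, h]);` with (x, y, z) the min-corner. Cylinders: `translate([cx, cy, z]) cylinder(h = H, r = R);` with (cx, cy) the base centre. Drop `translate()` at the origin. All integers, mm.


translate([79, 79, 0]) cylinder(h = 15, r = 79);
translate([79, 79, 15]) cylinder(h = 131, r = 55);
translate([79, 79, 146]) cylinder(h = 15, r = 79);


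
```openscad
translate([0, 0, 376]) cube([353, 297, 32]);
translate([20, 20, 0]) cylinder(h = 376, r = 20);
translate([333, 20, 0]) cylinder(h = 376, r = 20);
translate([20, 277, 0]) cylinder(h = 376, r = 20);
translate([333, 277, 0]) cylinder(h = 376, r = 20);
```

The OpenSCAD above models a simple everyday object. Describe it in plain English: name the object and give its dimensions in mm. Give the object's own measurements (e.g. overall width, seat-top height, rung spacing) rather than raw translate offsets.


A simple wooden stool: a rectangular seat 353 mm (x) by 297 mm (y), 32 mm thick, top face at z = 408 mm, on four round legs, each 40 mm in diameter. The legs rest on z = 0, each leg's axis is inset half a diameter from the nearest pair of seat edges (so the leg's bounding box is flush with the corner).


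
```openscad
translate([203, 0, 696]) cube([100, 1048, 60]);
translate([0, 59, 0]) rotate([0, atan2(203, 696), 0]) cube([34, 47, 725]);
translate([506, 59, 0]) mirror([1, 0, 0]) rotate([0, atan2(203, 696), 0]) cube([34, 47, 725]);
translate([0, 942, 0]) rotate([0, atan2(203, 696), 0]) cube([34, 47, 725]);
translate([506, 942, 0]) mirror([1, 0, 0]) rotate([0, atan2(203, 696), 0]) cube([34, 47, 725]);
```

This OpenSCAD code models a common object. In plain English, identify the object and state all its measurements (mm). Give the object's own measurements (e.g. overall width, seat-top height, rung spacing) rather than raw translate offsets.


A sawhorse. A 100×1048×60 mm beam (x, y, z) sits on two A-frame leg pairs. Each pair is two raked legs of 34×47 mm section (47 mm along y) splaying symmetrically in x. Each leg rises 696 mm vertically over 203 mm of horizontal reach and is 725 mm long along its own axis. Every leg's outer bottom edge rests on the floor and its outer top edge meets a bottom edge of the beam — the left legs (tilting toward +x) meet the beam's −x bottom edge, the right legs (their mirror images, tilting toward −x) meet its +x bottom edge — so the leg tops tuck under the beam, the beam's underside is 696 mm above the floor, and the feet are 506 mm apart outside-to-outside with the beam centred between them. The two leg pairs are set in 59 mm from either end of the beam.


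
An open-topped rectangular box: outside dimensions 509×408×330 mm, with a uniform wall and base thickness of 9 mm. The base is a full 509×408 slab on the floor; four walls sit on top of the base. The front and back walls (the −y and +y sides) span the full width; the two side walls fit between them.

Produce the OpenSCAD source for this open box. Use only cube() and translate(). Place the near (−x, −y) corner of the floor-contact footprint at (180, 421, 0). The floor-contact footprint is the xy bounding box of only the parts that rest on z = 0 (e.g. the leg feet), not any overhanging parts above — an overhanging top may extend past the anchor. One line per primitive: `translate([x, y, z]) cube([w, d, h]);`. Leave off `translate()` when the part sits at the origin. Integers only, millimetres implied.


translate([180, 421, 0]) cube([509, 408, 9]);
translate([180, 421, 9]) cube([509, 9, 321]);
translate([180, 820, 9]) cube([509, 9, 321]);
translate([180, 430, 9]) cube([9, 390, 321]);
translate([680, 430, 9]) cube([9, 390, 321]);


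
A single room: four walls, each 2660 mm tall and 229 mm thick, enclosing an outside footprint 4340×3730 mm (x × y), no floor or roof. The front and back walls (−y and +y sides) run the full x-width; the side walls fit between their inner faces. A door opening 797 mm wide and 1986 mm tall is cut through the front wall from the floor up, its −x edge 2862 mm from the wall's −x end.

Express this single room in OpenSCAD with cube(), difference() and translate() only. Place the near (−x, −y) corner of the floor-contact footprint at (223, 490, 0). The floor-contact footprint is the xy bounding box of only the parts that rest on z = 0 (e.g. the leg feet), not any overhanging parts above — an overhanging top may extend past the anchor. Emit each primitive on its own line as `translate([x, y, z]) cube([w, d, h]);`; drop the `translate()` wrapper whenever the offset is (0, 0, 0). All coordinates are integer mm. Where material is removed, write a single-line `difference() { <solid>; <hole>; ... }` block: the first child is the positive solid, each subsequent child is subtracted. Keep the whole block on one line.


difference() { translate([223, 490, 0]) cube([4340, 229, 2660]); translate([3085, 490, 0]) cube([797, 229, 1986]); }
translate([223, 3991, 0]) cube([4340, 229, 2660]);
translate([223, 719, 0]) cube([229, 3272, 2660]);
translate([4334, 719, 0]) cube([229, 3272, 2660]);


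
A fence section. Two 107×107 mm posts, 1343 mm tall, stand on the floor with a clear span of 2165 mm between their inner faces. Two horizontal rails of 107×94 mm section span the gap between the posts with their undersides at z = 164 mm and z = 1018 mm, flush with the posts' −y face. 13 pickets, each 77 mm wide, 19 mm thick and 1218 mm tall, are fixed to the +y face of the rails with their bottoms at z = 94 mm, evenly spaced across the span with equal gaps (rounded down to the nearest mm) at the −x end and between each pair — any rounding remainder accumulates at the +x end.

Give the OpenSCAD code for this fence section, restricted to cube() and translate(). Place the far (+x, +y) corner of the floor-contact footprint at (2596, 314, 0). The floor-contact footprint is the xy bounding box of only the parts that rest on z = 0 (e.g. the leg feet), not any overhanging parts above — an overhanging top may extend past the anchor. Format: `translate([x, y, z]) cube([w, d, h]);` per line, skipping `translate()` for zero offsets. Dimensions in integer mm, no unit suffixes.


translate([217, 207, 0]) cube([107, 107, 1343]);
translate([2489, 207, 0]) cube([107, 107, 1343]);
translate([324, 207, 164]) cube([2165, 107, 94]);
translate([324, 207, 1018]) cube([2165, 107, 94]);
translate([407, 314, 94]) cube([77, 19, 1218]);
translate([567, 314, 94]) cube([77, 19, 1218]);
translate([727, 314, 94]) cube([77, 19, 1218]);
translate([887, 314, 94]) cube([77, 19, 1218]);
translate([1047, 314, 94]) cube([77, 19, 1218]);
translate([1207, 314, 94]) cube([77, 19, 1218]);
translate([1367, 314, 94]) cube([77, 19, 1218]);
translate([1527, 314, 94]) cube([77, 19, 1218]);
translate([1687, 314, 94]) cube([77, 19, 1218]);
translate([1847, 314, 94]) cube([77, 19, 1218]);
translate([2007, 314, 94]) cube([77, 19, 1218]);
translate([2167, 314, 94]) cube([77, 19, 1218]);
translate([2327, 314, 94]) cube([77, 19, 1218]);


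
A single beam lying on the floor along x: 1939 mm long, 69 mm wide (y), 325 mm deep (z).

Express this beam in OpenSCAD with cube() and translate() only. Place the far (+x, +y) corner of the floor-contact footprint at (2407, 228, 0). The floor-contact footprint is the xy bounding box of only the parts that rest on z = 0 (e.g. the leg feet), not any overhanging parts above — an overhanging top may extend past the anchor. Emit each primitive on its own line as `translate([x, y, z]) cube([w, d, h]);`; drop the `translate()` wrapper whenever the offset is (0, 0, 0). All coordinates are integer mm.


translate([468, 159, 0]) cube([1939, 69, 325]);


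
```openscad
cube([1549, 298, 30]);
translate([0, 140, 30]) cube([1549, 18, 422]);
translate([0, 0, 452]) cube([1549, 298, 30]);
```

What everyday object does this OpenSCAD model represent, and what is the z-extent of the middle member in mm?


An I-beam. The web height is 422 mm.

Two wide flanges with a thin centred web — an I-beam. Overall 482 mm minus two 30 mm flanges gives a web of 482 − 2·30 = 422 mm.


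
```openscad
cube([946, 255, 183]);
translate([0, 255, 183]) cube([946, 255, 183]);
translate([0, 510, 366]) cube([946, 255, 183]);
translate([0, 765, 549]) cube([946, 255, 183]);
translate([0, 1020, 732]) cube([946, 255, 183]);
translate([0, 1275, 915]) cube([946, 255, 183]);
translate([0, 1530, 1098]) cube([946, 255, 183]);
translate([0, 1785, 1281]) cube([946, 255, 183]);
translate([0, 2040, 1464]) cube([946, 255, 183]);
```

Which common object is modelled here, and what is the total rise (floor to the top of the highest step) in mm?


A staircase. The total rise is 1647 mm.

9 identical blocks, each offset up and back from the previous — a staircase. Each step is 183 mm tall and there are 9 of them, so the total rise is 9 × 183 = 1647 mm.


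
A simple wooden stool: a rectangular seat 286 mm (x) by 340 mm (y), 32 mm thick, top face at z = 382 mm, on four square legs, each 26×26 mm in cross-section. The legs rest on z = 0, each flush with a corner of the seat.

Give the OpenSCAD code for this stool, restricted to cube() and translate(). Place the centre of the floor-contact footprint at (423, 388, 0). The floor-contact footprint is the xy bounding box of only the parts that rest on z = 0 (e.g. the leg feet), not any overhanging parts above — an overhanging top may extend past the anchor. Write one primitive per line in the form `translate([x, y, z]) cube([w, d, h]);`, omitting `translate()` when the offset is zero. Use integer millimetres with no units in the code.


// leg_h = 382 - 32 = 350
translate([280, 218, 350]) cube([286, 340, 32]);
translate([280, 218, 0]) cube([26, 26, 350]);
translate([540, 218, 0]) cube([26, 26, 350]);
translate([280, 532, 0]) cube([26, 26, 350]);
translate([540, 532, 0]) cube([26, 26, 350]);


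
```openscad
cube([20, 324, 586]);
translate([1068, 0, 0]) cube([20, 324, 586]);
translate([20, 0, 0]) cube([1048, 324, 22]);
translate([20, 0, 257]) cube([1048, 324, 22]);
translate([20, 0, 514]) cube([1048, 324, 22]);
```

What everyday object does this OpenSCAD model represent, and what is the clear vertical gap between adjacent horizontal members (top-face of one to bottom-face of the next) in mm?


A bookshelf. The clear shelf gap is 235 mm.

Two tall side panels with 3 horizontal boards between them — a bookshelf. The first two shelf undersides are at z = 0 and z = 257; with shelf thickness 22, the clear gap is 257 − 0 − 22 = 235 mm.


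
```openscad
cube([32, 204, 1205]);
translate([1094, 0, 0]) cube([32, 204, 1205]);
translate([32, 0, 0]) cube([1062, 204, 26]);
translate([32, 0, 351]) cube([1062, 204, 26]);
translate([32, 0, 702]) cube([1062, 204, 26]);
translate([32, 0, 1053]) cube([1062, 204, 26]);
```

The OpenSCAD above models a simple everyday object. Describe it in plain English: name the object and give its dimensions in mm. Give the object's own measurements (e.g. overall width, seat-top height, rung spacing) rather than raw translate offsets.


An open bookshelf. Two side panels, each 32 mm thick, 204 mm deep and 1205 mm tall, stand 1126 mm apart (outside-to-outside). Between them sit 4 shelves, each 26 mm thick and 204 mm deep, spanning the full gap between the sides. The bottom shelf rests on the floor (its underside at z = 0) and the clear gap between one shelf's top and the next shelf's underside is 325 mm.


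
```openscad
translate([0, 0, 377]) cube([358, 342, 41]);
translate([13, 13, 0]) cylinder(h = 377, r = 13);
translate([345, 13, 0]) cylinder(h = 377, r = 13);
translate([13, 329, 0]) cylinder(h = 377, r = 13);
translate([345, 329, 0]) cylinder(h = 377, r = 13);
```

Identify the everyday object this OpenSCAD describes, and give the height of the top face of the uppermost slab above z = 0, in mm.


A stool. The seat height is 418 mm.

A 358×342×41 slab at z = 377 on four corner cylinders — a stool. The seat top is 377 + 41 = 418 mm.


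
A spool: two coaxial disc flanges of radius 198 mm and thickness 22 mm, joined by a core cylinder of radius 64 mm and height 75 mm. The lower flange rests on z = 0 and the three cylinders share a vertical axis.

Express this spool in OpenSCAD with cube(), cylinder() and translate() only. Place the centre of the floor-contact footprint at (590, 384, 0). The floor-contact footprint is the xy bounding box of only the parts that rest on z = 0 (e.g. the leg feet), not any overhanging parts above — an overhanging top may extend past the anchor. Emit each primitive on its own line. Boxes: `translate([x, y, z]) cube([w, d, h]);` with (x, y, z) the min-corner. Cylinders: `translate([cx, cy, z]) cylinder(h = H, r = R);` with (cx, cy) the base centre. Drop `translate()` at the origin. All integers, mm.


translate([590, 384, 0]) cylinder(h = 22, r = 198);
translate([590, 384, 22]) cylinder(h = 75, r = 64);
translate([590, 384, 97]) cylinder(h = 22, r = 198);


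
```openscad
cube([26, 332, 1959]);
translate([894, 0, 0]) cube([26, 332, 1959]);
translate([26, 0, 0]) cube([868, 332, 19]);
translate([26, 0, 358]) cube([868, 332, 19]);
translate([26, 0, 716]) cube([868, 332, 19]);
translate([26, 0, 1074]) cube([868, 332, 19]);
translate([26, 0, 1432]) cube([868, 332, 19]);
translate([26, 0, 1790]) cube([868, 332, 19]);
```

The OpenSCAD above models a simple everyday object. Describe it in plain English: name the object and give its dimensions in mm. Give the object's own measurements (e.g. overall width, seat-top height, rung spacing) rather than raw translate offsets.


An open bookshelf. Two side panels, each 26 mm thick, 332 mm deep and 1959 mm tall, stand 920 mm apart (outside-to-outside). Between them sit 6 shelves, each 19 mm thick and 332 mm deep, spanning the full gap between the sides. The bottom shelf rests on the floor (its underside at z = 0) and the clear gap between one shelf's top and the next shelf's underside is 339 mm.


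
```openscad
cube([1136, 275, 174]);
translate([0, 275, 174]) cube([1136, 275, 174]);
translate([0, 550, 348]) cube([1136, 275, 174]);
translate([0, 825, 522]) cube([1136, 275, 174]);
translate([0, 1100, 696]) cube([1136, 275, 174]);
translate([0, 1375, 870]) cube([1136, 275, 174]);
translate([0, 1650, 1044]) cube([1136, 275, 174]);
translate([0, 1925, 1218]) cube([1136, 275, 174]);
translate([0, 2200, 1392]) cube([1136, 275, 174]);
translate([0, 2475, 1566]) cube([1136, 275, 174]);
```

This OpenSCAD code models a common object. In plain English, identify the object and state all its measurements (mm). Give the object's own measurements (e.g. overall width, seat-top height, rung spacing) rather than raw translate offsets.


A straight staircase of 10 solid steps. Each step is 1136 mm wide (x), 275 mm deep (y, the going) and 174 mm tall (the rise). The first step rests on the floor; each subsequent step sits one going further in +y and one rise higher in +z, directly behind and above the previous step with no overlap.


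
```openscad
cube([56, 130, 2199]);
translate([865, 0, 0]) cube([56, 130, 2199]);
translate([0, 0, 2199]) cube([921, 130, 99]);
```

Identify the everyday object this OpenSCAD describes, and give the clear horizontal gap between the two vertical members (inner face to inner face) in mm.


A door frame. The clear opening width is 809 mm.

Two 2199 mm tall posts with a header on top — a door frame. The left jamb is 56 mm wide at x = 0; the right jamb starts at x = 865. The clear opening is 865 − 56 = 809 mm.


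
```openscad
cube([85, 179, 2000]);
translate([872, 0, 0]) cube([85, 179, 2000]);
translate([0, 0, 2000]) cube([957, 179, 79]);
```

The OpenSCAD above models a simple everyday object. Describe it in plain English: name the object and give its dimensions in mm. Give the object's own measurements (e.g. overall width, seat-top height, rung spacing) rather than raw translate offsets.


A door frame. The clear opening is 787 mm wide and 2000 mm high. Two 85 mm wide jambs, 179 mm deep, stand either side of the opening from the floor to the top of the opening. A 79 mm thick head sits across the top of both jambs, spanning the full outside width of the frame.


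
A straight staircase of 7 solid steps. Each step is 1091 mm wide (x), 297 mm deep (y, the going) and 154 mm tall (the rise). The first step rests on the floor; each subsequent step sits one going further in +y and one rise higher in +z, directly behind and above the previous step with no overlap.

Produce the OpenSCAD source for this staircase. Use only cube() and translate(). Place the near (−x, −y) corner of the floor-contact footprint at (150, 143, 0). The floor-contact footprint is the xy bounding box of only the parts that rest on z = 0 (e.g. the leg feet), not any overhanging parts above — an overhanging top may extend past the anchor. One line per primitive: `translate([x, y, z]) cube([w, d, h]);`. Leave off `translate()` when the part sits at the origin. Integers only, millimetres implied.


translate([150, 143, 0]) cube([1091, 297, 154]);
translate([150, 440, 154]) cube([1091, 297, 154]);
translate([150, 737, 308]) cube([1091, 297, 154]);
translate([150, 1034, 462]) cube([1091, 297, 154]);
translate([150, 1331, 616]) cube([1091, 297, 154]);
translate([150, 1628, 770]) cube([1091, 297, 154]);
translate([150, 1925, 924]) cube([1091, 297, 154]);


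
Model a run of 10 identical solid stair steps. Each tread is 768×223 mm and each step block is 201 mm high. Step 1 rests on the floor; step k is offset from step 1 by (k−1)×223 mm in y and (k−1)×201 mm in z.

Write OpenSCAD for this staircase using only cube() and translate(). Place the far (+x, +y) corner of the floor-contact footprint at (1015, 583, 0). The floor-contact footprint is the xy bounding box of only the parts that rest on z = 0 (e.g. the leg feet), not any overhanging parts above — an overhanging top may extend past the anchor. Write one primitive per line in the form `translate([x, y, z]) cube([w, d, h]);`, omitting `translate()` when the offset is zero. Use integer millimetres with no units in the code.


translate([247, 360, 0]) cube([768, 223, 201]);
translate([247, 583, 201]) cube([768, 223, 201]);
translate([247, 806, 402]) cube([768, 223, 201]);
translate([247, 1029, 603]) cube([768, 223, 201]);
translate([247, 1252, 804]) cube([768, 223, 201]);
translate([247, 1475, 1005]) cube([768, 223, 201]);
translate([247, 1698, 1206]) cube([768, 223, 201]);
translate([247, 1921, 1407]) cube([768, 223, 201]);
translate([247, 2144, 1608]) cube([768, 223, 201]);
translate([247, 2367, 1809]) cube([768, 223, 201]);


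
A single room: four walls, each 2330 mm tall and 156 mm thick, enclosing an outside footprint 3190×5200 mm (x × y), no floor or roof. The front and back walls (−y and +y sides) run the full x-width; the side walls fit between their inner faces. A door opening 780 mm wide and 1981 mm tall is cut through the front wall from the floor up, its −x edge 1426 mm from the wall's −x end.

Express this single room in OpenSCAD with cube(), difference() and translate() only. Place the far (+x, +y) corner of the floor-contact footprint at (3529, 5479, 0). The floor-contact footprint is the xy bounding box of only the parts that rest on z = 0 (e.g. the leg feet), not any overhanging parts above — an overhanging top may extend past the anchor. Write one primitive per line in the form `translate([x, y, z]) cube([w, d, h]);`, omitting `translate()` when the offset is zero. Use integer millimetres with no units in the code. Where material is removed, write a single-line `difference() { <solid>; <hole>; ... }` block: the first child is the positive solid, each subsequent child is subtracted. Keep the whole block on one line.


difference() { translate([339, 279, 0]) cube([3190, 156, 2330]); translate([1765, 279, 0]) cube([780, 156, 1981]); }
translate([339, 5323, 0]) cube([3190, 156, 2330]);
translate([339, 435, 0]) cube([156, 4888, 2330]);
translate([3373, 435, 0]) cube([156, 4888, 2330]);


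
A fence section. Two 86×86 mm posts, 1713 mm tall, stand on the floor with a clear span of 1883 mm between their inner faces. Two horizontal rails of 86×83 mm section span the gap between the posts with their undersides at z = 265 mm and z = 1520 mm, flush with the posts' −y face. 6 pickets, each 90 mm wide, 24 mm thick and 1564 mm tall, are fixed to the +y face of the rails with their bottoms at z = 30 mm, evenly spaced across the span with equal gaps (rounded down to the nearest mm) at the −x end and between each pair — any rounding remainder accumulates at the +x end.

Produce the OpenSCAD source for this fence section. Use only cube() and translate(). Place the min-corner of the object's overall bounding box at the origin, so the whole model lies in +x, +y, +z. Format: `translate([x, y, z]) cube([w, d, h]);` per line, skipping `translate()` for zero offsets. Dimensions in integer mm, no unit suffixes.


cube([86, 86, 1713]);
translate([1969, 0, 0]) cube([86, 86, 1713]);
translate([86, 0, 265]) cube([1883, 86, 83]);
translate([86, 0, 1520]) cube([1883, 86, 83]);
translate([277, 86, 30]) cube([90, 24, 1564]);
translate([558, 86, 30]) cube([90, 24, 1564]);
translate([839, 86, 30]) cube([90, 24, 1564]);
translate([1120, 86, 30]) cube([90, 24, 1564]);
translate([1401, 86, 30]) cube([90, 24, 1564]);
translate([1682, 86, 30]) cube([90, 24, 1564]);


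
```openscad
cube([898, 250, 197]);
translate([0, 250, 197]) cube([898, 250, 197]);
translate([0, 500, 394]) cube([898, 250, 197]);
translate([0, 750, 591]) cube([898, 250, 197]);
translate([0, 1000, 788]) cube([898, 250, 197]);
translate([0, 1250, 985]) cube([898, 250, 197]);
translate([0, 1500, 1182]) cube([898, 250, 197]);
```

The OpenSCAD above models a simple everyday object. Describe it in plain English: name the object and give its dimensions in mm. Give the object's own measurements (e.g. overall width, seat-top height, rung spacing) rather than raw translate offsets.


A straight staircase of 7 solid steps. Each step is 898 mm wide (x), 250 mm deep (y, the going) and 197 mm tall (the rise). The first step rests on the floor; each subsequent step sits one going further in +y and one rise higher in +z, directly behind and above the previous step with no overlap.


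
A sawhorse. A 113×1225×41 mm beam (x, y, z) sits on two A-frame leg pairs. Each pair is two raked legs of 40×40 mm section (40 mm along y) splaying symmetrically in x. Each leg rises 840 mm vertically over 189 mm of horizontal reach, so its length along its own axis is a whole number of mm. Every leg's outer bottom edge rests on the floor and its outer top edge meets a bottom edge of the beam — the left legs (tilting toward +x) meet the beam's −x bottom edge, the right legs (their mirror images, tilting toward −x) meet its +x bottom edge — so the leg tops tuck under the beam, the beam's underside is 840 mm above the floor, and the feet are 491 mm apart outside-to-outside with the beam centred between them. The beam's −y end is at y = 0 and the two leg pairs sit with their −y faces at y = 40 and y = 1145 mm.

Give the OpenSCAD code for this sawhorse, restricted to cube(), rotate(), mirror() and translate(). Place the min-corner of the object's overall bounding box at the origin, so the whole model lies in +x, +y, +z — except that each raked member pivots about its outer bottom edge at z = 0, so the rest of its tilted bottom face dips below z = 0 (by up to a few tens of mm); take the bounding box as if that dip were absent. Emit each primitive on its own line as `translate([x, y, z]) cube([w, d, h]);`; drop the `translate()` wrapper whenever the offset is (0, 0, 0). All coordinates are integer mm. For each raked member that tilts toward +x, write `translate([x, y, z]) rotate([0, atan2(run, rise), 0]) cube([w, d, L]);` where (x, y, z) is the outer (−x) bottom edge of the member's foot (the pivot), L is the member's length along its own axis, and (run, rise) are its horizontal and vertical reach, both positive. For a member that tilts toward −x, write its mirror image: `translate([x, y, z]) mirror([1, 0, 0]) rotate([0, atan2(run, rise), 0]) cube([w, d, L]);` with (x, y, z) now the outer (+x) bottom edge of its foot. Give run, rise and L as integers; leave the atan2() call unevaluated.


translate([189, 0, 840]) cube([113, 1225, 41]);
translate([0, 40, 0]) rotate([0, atan2(189, 840), 0]) cube([40, 40, 861]);
translate([491, 40, 0]) mirror([1, 0, 0]) rotate([0, atan2(189, 840), 0]) cube([40, 40, 861]);
translate([0, 1145, 0]) rotate([0, atan2(189, 840), 0]) cube([40, 40, 861]);
translate([491, 1145, 0]) mirror([1, 0, 0]) rotate([0, atan2(189, 840), 0]) cube([40, 40, 861]);


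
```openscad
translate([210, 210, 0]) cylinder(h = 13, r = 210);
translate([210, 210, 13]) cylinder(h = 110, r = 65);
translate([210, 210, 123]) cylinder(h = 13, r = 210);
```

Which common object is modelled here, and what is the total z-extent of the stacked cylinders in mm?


A spool. The overall height is 136 mm.

Three coaxial cylinders, large–small–large — a spool. Two 13 mm flanges and a 110 mm core give 13 + 110 + 13 = 136 mm.


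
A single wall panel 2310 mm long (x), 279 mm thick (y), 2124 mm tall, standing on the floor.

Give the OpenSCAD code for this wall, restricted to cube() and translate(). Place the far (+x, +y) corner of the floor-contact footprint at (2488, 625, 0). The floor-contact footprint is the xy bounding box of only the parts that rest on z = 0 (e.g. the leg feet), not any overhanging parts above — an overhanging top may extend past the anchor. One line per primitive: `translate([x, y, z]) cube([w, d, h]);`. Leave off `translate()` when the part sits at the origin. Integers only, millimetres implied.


translate([178, 346, 0]) cube([2310, 279, 2124]);


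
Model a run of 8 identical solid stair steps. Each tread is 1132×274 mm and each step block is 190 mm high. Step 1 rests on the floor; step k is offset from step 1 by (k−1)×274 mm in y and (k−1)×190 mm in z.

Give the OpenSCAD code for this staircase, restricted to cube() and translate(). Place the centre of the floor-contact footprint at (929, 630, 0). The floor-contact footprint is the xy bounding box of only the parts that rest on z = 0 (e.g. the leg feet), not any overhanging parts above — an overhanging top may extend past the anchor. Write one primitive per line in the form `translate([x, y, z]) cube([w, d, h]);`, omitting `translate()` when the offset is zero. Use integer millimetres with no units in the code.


translate([363, 493, 0]) cube([1132, 274, 190]);
translate([363, 767, 190]) cube([1132, 274, 190]);
translate([363, 1041, 380]) cube([1132, 274, 190]);
translate([363, 1315, 570]) cube([1132, 274, 190]);
translate([363, 1589, 760]) cube([1132, 274, 190]);
translate([363, 1863, 950]) cube([1132, 274, 190]);
translate([363, 2137, 1140]) cube([1132, 274, 190]);
translate([363, 2411, 1330]) cube([1132, 274, 190]);


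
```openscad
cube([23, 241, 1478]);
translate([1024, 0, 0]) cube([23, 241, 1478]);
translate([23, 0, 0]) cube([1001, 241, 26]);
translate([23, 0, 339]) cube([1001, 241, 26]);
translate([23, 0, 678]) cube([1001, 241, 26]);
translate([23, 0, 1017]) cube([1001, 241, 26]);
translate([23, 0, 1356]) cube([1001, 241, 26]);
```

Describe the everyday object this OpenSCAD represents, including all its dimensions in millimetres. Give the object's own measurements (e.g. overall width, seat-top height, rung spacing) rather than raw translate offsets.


An open bookshelf. Two side panels, each 23 mm thick, 241 mm deep and 1478 mm tall, stand 1047 mm apart (outside-to-outside). Between them sit 5 shelves, each 26 mm thick and 241 mm deep, spanning the full gap between the sides. The bottom shelf rests on the floor (its underside at z = 0) and the clear gap between one shelf's top and the next shelf's underside is 313 mm.
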